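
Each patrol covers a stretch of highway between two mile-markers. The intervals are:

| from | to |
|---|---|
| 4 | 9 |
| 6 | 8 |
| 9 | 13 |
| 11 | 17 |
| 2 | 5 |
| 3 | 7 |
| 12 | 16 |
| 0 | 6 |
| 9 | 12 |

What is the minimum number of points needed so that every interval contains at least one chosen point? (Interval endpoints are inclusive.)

3

Sorted: [2,5] [0,6] [3,7] [6,8] [4,9] [9,12] [9,13] [12,16] [11,17]
{[2,5],[0,6],[3,7]} hit by 5; {[6,8],[4,9]} hit by 8; {[9,12],[9,13],[12,16],[11,17]} hit by 12.
Points: 5, 8, 12 (3 total).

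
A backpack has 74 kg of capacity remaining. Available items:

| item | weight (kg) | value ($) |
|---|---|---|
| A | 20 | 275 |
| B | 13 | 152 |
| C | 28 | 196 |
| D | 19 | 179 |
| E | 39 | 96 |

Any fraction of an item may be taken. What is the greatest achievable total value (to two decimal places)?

Greedy by value/weight ratio, highest first.
Order: A (275/20=13.75) > B (152/13=11.69) > D (179/19=9.42) > C (196/28=7.00) > E (96/39=2.46)
Fill: take A (20 @ 275) → take B (13 @ 152) → take D (19 @ 179) → take 22/28 of C → 154.00; 74/74 used.
Total value = 760.00

760.00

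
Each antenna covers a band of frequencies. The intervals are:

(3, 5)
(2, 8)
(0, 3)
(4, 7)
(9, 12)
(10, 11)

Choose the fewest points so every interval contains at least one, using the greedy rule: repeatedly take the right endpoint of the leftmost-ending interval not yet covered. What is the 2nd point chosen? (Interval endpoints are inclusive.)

7

Sorted: [0,3] [3,5] [4,7] [2,8] [10,11] [9,12]
{[0,3],[3,5]} hit by 3; {[4,7],[2,8]} hit by 7; {[10,11],[9,12]} hit by 11.
Points: 3, 7, 11 (3 total).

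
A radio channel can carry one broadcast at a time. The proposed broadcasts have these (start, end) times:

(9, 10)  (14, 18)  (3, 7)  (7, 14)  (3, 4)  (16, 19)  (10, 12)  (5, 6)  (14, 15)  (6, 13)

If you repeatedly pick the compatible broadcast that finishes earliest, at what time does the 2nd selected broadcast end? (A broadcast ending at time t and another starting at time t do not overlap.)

6

Order by finish time; keep every interval that doesn't clash with the previous kept one.
Sorted by end: (3,4)  (5,6)  (3,7)  (9,10)  (10,12)  (6,13)  (7,14)  (14,15)  (14,18)  (16,19)
take (3,4); take (5,6); take (9,10); take (10,12); take (14,15); take (16,19).
Selected: (3,4) (5,6) (9,10) (10,12) (14,15) (16,19)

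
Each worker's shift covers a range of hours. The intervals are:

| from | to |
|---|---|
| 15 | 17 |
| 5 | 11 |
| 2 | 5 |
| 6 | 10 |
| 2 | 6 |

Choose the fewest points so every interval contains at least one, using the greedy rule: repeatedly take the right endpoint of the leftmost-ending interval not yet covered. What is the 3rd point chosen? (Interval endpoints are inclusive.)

17

Sort by right endpoint; whenever an interval is uncovered, place a point at its right end.
By right end: [2,5]  [2,6]  [6,10]  [5,11]  [15,17]
[2,5] uncovered → point at 5; [6,10] uncovered → point at 10; [15,17] uncovered → point at 17.
Points: 5, 10, 17 (3 total).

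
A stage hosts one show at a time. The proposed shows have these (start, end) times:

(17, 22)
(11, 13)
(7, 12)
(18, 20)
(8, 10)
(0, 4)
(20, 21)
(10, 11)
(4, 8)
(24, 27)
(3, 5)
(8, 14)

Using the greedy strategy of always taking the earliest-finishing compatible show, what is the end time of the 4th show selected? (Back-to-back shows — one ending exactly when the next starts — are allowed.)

Order by finish time; keep every interval that doesn't clash with the previous kept one.
By end time: (0,4), (3,5), (4,8), (8,10), (10,11), (7,12), (11,13), (8,14), (18,20), (20,21), (17,22), (24,27).
Pick (0,4); next start ≥ 4 → (4,8); next start ≥ 8 → (8,10); next start ≥ 10 → (10,11); next start ≥ 11 → (11,13); next start ≥ 13 → (18,20); next start ≥ 20 → (20,21); next start ≥ 21 → (24,27).
Selected: (0,4) (4,8) (8,10) (10,11) (11,13) (18,20) (20,21) (24,27)

11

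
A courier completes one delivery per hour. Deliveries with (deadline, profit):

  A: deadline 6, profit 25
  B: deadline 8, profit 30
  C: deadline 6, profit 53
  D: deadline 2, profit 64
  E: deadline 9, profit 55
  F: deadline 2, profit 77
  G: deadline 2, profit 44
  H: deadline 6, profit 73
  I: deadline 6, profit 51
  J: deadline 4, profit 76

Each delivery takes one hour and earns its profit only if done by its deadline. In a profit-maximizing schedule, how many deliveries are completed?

Profit order: F=77 J=76 H=73 D=64 E=55 C=53 I=51 G=44 B=30 A=25
Assign: F→slot 2, J→slot 4, H→slot 6, D→slot 1, E→slot 9, C→slot 5, I→slot 3, G skipped, B→slot 8, A skipped.
Slots: [1:D] [2:F] [3:I] [4:J] [5:C] [6:H] [8:B] [9:E]
8 of 10 scheduled.

8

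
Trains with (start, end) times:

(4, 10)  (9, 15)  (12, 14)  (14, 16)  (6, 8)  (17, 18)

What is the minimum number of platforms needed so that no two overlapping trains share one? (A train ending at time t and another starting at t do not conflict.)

2

Count concurrent intervals with a sweep; the peak is the room count.
starts: [4, 6, 9, 12, 14, 17]
ends:   [8, 10, 14, 15, 16, 18]
s4→1 s6→2  — peak 2.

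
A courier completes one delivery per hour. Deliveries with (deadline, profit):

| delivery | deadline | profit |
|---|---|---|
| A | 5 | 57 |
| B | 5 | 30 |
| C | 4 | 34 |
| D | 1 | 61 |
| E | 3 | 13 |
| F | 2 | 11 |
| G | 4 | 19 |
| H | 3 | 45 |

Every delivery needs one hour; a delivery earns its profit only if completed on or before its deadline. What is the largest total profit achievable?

227

Take jobs in profit order; each goes to the latest open slot no later than its deadline.
By profit: D(d1,61), A(d5,57), H(d3,45), C(d4,34), B(d5,30), G(d4,19), E(d3,13), F(d2,11)
D→slot 1; A→slot 5; H→slot 3; C→slot 4; B→slot 2; G skipped; E skipped; F skipped.
Profit = 61 + 30 + 45 + 34 + 57 = 227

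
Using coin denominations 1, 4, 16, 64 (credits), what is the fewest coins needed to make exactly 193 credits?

Greedy: take as many of the largest coin as possible, then repeat with the remainder.
193 = 3×64 + 1×1
Total coins = 3 + 1 = 4

4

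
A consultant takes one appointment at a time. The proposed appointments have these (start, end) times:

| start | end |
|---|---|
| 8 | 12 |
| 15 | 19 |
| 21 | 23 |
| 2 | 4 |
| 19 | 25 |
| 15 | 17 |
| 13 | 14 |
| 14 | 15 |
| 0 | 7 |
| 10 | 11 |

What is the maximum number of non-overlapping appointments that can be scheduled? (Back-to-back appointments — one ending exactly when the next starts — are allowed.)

Sorted by end: (2,4)  (0,7)  (10,11)  (8,12)  (13,14)  (14,15)  (15,17)  (15,19)  (21,23)  (19,25)
take (2,4); take (10,11); skip (8,12); take (13,14); take (14,15); take (15,17); skip (15,19); take (21,23); skip (19,25).
Selected 6 appointments.

6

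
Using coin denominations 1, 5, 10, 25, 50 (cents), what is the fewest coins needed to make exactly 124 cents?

124 − 2×50→24 − 2×10→4 − 4×1→0
Total coins = 2 + 2 + 4 = 8

8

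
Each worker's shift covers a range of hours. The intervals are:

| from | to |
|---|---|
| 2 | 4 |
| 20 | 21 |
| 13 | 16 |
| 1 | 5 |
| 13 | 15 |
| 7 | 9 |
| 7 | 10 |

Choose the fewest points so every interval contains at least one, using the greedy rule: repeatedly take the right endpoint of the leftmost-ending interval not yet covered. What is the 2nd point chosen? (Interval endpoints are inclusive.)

Sort by right endpoint; whenever an interval is uncovered, place a point at its right end.
By right end: [2,4]  [1,5]  [7,9]  [7,10]  [13,15]  [13,16]  [20,21]
[2,4] uncovered → point at 4; [7,9] uncovered → point at 9; [13,15] uncovered → point at 15; [20,21] uncovered → point at 21.
Points: 4, 9, 15, 21 (4 total).

9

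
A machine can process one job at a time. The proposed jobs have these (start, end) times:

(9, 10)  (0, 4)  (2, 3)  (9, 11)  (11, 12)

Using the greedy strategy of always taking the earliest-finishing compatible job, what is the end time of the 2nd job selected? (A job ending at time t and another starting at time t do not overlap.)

Sort by end time and greedily take each interval whose start is ≥ the last chosen end.
Sorted by end: (2,3)  (0,4)  (9,10)  (9,11)  (11,12)
take (2,3); take (9,10); take (11,12).
Selected: (2,3) (9,10) (11,12)

10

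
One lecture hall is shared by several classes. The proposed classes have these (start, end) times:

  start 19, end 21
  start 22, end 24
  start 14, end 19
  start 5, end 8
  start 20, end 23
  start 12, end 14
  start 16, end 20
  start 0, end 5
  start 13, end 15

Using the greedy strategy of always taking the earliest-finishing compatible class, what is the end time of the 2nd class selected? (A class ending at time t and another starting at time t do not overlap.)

Greedy by earliest finish: after sorting by end time, pick each interval compatible with the last pick.
By end time: (0,5), (5,8), (12,14), (13,15), (14,19), (16,20), (19,21), (20,23), (22,24).
Pick (0,5); next start ≥ 5 → (5,8); next start ≥ 8 → (12,14); next start ≥ 14 → (14,19); next start ≥ 19 → (19,21); next start ≥ 21 → (22,24).
Selected: (0,5) (5,8) (12,14) (14,19) (19,21) (22,24)

8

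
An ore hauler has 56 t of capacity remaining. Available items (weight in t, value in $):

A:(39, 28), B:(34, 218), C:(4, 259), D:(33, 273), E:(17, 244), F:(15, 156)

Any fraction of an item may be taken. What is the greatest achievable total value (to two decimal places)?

824.45

Order: C (259/4=64.75) > E (244/17=14.35) > F (156/15=10.40) > D (273/33=8.27) > B (218/34=6.41) > A (28/39=0.72)
Fill: take C (4 @ 259) → take E (17 @ 244) → take F (15 @ 156) → take 20/33 of D → 165.45; 56/56 used.
Total value = 824.45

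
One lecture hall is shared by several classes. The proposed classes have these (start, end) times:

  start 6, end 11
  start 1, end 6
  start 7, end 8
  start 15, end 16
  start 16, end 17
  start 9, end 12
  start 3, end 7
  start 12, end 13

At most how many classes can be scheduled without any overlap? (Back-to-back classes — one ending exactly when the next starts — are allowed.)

Order by finish time; keep every interval that doesn't clash with the previous kept one.
By end time: (1,6), (3,7), (7,8), (6,11), (9,12), (12,13), (15,16), (16,17).
Pick (1,6); next start ≥ 6 → (7,8); next start ≥ 8 → (9,12); next start ≥ 12 → (12,13); next start ≥ 13 → (15,16); next start ≥ 16 → (16,17).
Selected 6 classes.

6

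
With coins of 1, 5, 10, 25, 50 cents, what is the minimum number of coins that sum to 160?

Greedy: take as many of the largest coin as possible, then repeat with the remainder.
160 − 3×50→10 − 1×10→0
Total coins = 3 + 1 = 4

4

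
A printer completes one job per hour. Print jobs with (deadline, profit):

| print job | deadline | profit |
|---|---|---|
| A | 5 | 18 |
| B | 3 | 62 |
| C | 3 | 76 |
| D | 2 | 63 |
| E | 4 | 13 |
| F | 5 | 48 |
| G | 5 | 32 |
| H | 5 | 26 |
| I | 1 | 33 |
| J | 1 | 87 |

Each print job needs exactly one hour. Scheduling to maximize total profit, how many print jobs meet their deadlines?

5

Sort by profit descending; place each in the latest free slot ≤ its deadline.
By profit: J(d1,87), C(d3,76), D(d2,63), B(d3,62), F(d5,48), I(d1,33), G(d5,32), H(d5,26), A(d5,18), E(d4,13)
J→slot 1; C→slot 3; D→slot 2; B skipped; F→slot 5; I skipped; G→slot 4; H skipped; A skipped; E skipped.
5 of 10 scheduled.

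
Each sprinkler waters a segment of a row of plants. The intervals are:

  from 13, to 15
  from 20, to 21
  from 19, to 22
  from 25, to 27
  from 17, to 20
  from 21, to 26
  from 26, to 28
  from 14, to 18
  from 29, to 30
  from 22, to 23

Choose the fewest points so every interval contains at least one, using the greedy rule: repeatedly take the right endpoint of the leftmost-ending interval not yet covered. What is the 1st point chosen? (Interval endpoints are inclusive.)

15

Process intervals by earliest right end; each time one isn't hit yet, stab at its right endpoint.
Sorted: [13,15] [14,18] [17,20] [20,21] [19,22] [22,23] [21,26] [25,27] [26,28] [29,30]
{[13,15],[14,18]} hit by 15; {[17,20],[20,21],[19,22]} hit by 20; {[22,23],[21,26]} hit by 23; {[25,27],[26,28]} hit by 27; {[29,30]} hit by 30.
Points: 15, 20, 23, 27, 30 (5 total).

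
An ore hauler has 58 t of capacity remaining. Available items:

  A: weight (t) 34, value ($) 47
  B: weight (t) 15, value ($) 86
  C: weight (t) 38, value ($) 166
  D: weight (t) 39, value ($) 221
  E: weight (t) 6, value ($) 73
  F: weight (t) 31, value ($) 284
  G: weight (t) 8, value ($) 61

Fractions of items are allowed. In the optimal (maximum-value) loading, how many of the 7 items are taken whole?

Order: E (73/6=12.17) > F (284/31=9.16) > G (61/8=7.62) > B (86/15=5.73) > D (221/39=5.67) > C (166/38=4.37) > A (47/34=1.38)
Fill: take E (6 @ 73) → take F (31 @ 284) → take G (8 @ 61) → take 13/15 of B → 74.53; 58/58 used.
3 item(s) taken whole; one partial (take 13/15 of B).

3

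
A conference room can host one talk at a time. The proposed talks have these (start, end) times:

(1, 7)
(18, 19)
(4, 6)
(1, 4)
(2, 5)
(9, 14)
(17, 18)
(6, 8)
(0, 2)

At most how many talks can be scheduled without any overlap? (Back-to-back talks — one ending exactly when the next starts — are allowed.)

6

Order by finish time; keep every interval that doesn't clash with the previous kept one.
Sorted by end: (0,2)  (1,4)  (2,5)  (4,6)  (1,7)  (6,8)  (9,14)  (17,18)  (18,19)
take (0,2); take (2,5); take (6,8); take (9,14); take (17,18); take (18,19).
Selected 6 talks.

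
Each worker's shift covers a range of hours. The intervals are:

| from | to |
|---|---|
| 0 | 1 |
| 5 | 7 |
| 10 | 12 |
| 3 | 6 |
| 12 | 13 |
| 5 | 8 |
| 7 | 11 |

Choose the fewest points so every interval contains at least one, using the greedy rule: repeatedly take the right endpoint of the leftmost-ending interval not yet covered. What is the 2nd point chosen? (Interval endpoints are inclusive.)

6

Sort by right endpoint; whenever an interval is uncovered, place a point at its right end.
By right end: [0,1]  [3,6]  [5,7]  [5,8]  [7,11]  [10,12]  [12,13]
[0,1] uncovered → point at 1; [3,6] uncovered → point at 6; [7,11] uncovered → point at 11; [12,13] uncovered → point at 13.
Points: 1, 6, 11, 13 (4 total).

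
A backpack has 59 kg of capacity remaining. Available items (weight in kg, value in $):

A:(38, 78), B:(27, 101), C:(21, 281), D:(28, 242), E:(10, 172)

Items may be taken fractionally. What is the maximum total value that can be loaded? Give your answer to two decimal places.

695.00

Greedy by value/weight ratio, highest first.
Order: E (172/10=17.20) > C (281/21=13.38) > D (242/28=8.64) > B (101/27=3.74) > A (78/38=2.05)
Fill: take E (10 @ 172) → take C (21 @ 281) → take D (28 @ 242); 59/59 used.
Total value = 695.00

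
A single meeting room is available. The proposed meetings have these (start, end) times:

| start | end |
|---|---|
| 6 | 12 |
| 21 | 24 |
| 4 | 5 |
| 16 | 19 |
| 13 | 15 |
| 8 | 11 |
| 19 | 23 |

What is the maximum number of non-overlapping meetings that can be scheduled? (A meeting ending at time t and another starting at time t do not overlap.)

Order by finish time; keep every interval that doesn't clash with the previous kept one.
By end time: (4,5), (8,11), (6,12), (13,15), (16,19), (19,23), (21,24).
Pick (4,5); next start ≥ 5 → (8,11); next start ≥ 11 → (13,15); next start ≥ 15 → (16,19); next start ≥ 19 → (19,23).
Selected 5 meetings.

5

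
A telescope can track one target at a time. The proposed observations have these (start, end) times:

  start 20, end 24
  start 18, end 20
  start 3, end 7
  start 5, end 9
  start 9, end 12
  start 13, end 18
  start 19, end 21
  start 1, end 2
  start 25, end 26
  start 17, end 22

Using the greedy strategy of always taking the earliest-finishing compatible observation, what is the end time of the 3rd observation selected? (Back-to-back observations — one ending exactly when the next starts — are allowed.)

Sort by end time and greedily take each interval whose start is ≥ the last chosen end.
By end time: (1,2), (3,7), (5,9), (9,12), (13,18), (18,20), (19,21), (17,22), (20,24), (25,26).
Pick (1,2); next start ≥ 2 → (3,7); next start ≥ 7 → (9,12); next start ≥ 12 → (13,18); next start ≥ 18 → (18,20); next start ≥ 20 → (20,24); next start ≥ 24 → (25,26).
Selected: (1,2) (3,7) (9,12) (13,18) (18,20) (20,24) (25,26)

12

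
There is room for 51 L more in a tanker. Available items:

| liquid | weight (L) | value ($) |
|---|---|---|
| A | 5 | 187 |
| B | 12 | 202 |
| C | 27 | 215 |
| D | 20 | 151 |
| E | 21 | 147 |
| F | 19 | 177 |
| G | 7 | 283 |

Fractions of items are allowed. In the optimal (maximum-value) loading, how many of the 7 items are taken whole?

Sort by value per unit weight and fill in that order.
Order: G (283/7=40.43) > A (187/5=37.40) > B (202/12=16.83) > F (177/19=9.32) > C (215/27=7.96) > D (151/20=7.55) > E (147/21=7.00)
Fill: take G (7 @ 283) → take A (5 @ 187) → take B (12 @ 202) → take F (19 @ 177) → take 8/27 of C → 63.70; 51/51 used.
4 item(s) taken whole; one partial (take 8/27 of C).

4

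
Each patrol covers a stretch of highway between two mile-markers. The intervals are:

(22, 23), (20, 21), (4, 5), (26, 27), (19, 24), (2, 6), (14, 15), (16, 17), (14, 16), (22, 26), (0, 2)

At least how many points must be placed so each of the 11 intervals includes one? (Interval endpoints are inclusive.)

By right end: [0,2]  [4,5]  [2,6]  [14,15]  [14,16]  [16,17]  [20,21]  [22,23]  [19,24]  [22,26]  [26,27]
[0,2] uncovered → point at 2; [4,5] uncovered → point at 5; [14,15] uncovered → point at 15; [16,17] uncovered → point at 17; [20,21] uncovered → point at 21; [22,23] uncovered → point at 23; [26,27] uncovered → point at 27.
Points: 2, 5, 15, 17, 21, 23, 27 (7 total).

7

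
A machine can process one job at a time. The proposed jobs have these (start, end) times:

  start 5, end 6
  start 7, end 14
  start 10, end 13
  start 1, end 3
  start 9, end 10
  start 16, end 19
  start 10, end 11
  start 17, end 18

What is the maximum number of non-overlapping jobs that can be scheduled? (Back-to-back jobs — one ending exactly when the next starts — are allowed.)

5

Sort by end time and greedily take each interval whose start is ≥ the last chosen end.
By end time: (1,3), (5,6), (9,10), (10,11), (10,13), (7,14), (17,18), (16,19).
Pick (1,3); next start ≥ 3 → (5,6); next start ≥ 6 → (9,10); next start ≥ 10 → (10,11); next start ≥ 11 → (17,18).
Selected 5 jobs.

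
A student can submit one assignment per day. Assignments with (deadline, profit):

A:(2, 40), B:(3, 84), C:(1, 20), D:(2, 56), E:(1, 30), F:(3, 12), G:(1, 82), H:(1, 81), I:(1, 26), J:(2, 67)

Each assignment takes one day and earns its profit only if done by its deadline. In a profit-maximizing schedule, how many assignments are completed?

Sort by profit descending; place each in the latest free slot ≤ its deadline.
Profit order: B=84 G=82 H=81 J=67 D=56 A=40 E=30 I=26 C=20 F=12
Assign: B→slot 3, G→slot 1, H skipped, J→slot 2, D skipped, A skipped, E skipped, I skipped, C skipped, F skipped.
Slots: [1:G] [2:J] [3:B]
3 of 10 scheduled.

3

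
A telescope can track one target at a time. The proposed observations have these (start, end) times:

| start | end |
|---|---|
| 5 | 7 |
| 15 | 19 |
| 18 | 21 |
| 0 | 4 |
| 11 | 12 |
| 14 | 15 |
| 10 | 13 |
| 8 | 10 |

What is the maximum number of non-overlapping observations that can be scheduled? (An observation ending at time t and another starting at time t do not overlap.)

Sorted by end: (0,4)  (5,7)  (8,10)  (11,12)  (10,13)  (14,15)  (15,19)  (18,21)
take (0,4); take (5,7); take (8,10); take (11,12); take (14,15); take (15,19); skip (18,21).
Selected 6 observations.

6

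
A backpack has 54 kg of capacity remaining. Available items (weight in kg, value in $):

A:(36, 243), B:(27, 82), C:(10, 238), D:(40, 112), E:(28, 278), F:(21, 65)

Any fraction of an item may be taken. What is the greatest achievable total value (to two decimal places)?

624.00

Greedy by value/weight ratio, highest first.
Ratios (sorted): C 23.80, E 9.93, A 6.75, F 3.10, B 3.04, D 2.80
take C (10 @ 238); take E (28 @ 278); take 16/36 of A → 108.00. Capacity used 54/54.
Total value = 624.00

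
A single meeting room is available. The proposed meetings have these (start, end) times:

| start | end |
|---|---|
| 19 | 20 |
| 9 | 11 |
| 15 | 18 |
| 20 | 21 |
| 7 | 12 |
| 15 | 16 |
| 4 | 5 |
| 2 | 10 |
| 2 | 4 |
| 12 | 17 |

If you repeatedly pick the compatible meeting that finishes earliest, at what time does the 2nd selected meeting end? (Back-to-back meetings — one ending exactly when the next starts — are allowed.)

5

Order by finish time; keep every interval that doesn't clash with the previous kept one.
By end time: (2,4), (4,5), (2,10), (9,11), (7,12), (15,16), (12,17), (15,18), (19,20), (20,21).
Pick (2,4); next start ≥ 4 → (4,5); next start ≥ 5 → (9,11); next start ≥ 11 → (15,16); next start ≥ 16 → (19,20); next start ≥ 20 → (20,21).
Selected: (2,4) (4,5) (9,11) (15,16) (19,20) (20,21)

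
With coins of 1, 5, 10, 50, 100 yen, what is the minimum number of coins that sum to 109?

109 = 1×100 + 1×5 + 4×1
Total coins = 1 + 1 + 4 = 6

6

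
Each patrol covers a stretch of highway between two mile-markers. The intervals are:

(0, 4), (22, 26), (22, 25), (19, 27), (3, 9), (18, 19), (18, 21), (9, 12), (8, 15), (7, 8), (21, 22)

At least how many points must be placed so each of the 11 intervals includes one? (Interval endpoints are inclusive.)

5

Sort by right endpoint; whenever an interval is uncovered, place a point at its right end.
By right end: [0,4]  [7,8]  [3,9]  [9,12]  [8,15]  [18,19]  [18,21]  [21,22]  [22,25]  [22,26]  [19,27]
[0,4] uncovered → point at 4; [7,8] uncovered → point at 8; [9,12] uncovered → point at 12; [18,19] uncovered → point at 19; [21,22] uncovered → point at 22.
Points: 4, 8, 12, 19, 22 (5 total).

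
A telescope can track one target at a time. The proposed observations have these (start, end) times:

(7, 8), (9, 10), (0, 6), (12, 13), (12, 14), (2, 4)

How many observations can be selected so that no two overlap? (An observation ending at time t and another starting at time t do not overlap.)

By end time: (2,4), (0,6), (7,8), (9,10), (12,13), (12,14).
Pick (2,4); next start ≥ 4 → (7,8); next start ≥ 8 → (9,10); next start ≥ 10 → (12,13).
Selected 4 observations.

4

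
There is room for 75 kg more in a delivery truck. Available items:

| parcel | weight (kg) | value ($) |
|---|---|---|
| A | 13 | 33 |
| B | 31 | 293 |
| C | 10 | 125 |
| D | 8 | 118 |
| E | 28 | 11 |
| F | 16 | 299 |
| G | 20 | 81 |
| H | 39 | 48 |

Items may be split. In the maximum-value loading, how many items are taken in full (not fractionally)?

Ratios (sorted): F 18.69, D 14.75, C 12.50, B 9.45, G 4.05, A 2.54, H 1.23, E 0.39
take F (16 @ 299); take D (8 @ 118); take C (10 @ 125); take B (31 @ 293); take 10/20 of G → 40.50. Capacity used 75/75.
4 item(s) taken whole; one partial (take 10/20 of G).

4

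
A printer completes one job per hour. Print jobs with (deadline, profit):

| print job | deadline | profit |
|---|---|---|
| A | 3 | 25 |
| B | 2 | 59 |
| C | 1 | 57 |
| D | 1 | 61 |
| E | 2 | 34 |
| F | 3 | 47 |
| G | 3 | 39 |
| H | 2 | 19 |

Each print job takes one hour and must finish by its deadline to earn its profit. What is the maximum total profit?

Profit order: D=61 B=59 C=57 F=47 G=39 E=34 A=25 H=19
Assign: D→slot 1, B→slot 2, C skipped, F→slot 3, G skipped, E skipped, A skipped, H skipped.
Slots: [1:D] [2:B] [3:F]
Profit = 61 + 59 + 47 = 167

167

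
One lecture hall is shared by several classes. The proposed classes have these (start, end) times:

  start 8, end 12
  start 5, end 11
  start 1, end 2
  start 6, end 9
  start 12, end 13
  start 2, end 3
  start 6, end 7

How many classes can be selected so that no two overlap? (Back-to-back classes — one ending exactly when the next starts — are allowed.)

5

Sorted by end: (1,2)  (2,3)  (6,7)  (6,9)  (5,11)  (8,12)  (12,13)
take (1,2); take (2,3); take (6,7); skip (6,9); skip (5,11); take (8,12); take (12,13).
Selected 5 classes.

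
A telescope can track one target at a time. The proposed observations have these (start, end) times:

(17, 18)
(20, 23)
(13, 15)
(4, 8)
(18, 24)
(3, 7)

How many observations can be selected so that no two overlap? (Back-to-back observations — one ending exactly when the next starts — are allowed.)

4

By end time: (3,7), (4,8), (13,15), (17,18), (20,23), (18,24).
Pick (3,7); next start ≥ 7 → (13,15); next start ≥ 15 → (17,18); next start ≥ 18 → (20,23).
Selected 4 observations.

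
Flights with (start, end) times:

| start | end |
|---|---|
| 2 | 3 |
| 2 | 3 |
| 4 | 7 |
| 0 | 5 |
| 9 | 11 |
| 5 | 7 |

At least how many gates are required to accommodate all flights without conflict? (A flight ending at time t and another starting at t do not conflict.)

The answer is the maximum number of intervals overlapping at any instant.
Events (time:±→running): 0:+→1 2:+→2 2:+→3 … peak 3.

3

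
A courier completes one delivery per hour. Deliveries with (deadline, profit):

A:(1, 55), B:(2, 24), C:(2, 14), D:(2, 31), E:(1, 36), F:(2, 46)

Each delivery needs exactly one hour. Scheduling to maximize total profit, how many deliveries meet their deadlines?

2

Sort by profit descending; place each in the latest free slot ≤ its deadline.
Profit order: A=55 F=46 E=36 D=31 B=24 C=14
Assign: A→slot 1, F→slot 2, E skipped, D skipped, B skipped, C skipped.
Slots: [1:A] [2:F]
2 of 6 scheduled.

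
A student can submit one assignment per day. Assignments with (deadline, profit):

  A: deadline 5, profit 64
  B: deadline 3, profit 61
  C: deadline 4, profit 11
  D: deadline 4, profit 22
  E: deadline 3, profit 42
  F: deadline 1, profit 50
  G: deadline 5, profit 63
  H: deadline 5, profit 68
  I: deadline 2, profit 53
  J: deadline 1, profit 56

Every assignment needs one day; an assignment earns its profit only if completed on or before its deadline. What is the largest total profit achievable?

312

Take jobs in profit order; each goes to the latest open slot no later than its deadline.
Profit order: H=68 A=64 G=63 B=61 J=56 I=53 F=50 E=42 D=22 C=11
Assign: H→slot 5, A→slot 4, G→slot 3, B→slot 2, J→slot 1, I skipped, F skipped, E skipped, D skipped, C skipped.
Slots: [1:J] [2:B] [3:G] [4:A] [5:H]
Profit = 56 + 61 + 63 + 64 + 68 = 312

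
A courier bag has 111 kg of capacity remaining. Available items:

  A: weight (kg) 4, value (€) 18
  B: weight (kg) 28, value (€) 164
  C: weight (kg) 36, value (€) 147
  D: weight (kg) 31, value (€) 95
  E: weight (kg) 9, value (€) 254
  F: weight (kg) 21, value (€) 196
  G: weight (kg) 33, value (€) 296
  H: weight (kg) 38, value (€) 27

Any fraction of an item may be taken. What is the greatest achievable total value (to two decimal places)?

993.33

Greedy by value/weight ratio, highest first.
Ratios (sorted): E 28.22, F 9.33, G 8.97, B 5.86, A 4.50, C 4.08, D 3.06, H 0.71
take E (9 @ 254); take F (21 @ 196); take G (33 @ 296); take B (28 @ 164); take A (4 @ 18); take 16/36 of C → 65.33. Capacity used 111/111.
Total value = 993.33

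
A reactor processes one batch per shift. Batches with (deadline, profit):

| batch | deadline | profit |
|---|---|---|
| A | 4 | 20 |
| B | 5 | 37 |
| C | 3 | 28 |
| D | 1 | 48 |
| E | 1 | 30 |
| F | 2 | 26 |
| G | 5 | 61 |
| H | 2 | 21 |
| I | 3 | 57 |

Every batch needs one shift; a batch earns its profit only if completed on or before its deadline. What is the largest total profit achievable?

Profit order: G=61 I=57 D=48 B=37 E=30 C=28 F=26 H=21 A=20
Assign: G→slot 5, I→slot 3, D→slot 1, B→slot 4, E skipped, C→slot 2, F skipped, H skipped, A skipped.
Slots: [1:D] [2:C] [3:I] [4:B] [5:G]
Profit = 48 + 28 + 57 + 37 + 61 = 231

231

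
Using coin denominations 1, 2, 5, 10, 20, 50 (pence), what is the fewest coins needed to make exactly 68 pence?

68 = 1×50 + 1×10 + 1×5 + 1×2 + 1×1
Total coins = 1 + 1 + 1 + 1 + 1 = 5

5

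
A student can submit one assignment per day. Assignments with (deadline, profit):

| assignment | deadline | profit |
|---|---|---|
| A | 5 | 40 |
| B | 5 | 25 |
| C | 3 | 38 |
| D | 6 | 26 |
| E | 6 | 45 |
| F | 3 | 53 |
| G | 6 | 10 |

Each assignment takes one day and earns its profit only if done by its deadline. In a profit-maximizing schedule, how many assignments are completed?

Sort by profit descending; place each in the latest free slot ≤ its deadline.
By profit: F(d3,53), E(d6,45), A(d5,40), C(d3,38), D(d6,26), B(d5,25), G(d6,10)
F→slot 3; E→slot 6; A→slot 5; C→slot 2; D→slot 4; B→slot 1; G skipped.
6 of 7 scheduled.

6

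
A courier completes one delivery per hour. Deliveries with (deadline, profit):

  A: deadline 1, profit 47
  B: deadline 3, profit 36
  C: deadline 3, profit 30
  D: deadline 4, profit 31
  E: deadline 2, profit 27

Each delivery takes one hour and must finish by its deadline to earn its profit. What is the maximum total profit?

Sort by profit descending; place each in the latest free slot ≤ its deadline.
Profit order: A=47 B=36 D=31 C=30 E=27
Assign: A→slot 1, B→slot 3, D→slot 4, C→slot 2, E skipped.
Slots: [1:A] [2:C] [3:B] [4:D]
Profit = 47 + 30 + 36 + 31 = 144

144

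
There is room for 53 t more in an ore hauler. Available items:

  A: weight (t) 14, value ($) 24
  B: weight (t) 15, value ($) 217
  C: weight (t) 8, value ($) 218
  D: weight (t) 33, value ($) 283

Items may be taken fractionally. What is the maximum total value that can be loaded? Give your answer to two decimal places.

692.27

Ratios (sorted): C 27.25, B 14.47, D 8.58, A 1.71
take C (8 @ 218); take B (15 @ 217); take 30/33 of D → 257.27. Capacity used 53/53.
Total value = 692.27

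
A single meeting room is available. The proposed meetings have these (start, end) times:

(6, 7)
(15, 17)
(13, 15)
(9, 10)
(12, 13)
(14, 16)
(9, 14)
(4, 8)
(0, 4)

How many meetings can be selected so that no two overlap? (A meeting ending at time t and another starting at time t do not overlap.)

By end time: (0,4), (6,7), (4,8), (9,10), (12,13), (9,14), (13,15), (14,16), (15,17).
Pick (0,4); next start ≥ 4 → (6,7); next start ≥ 7 → (9,10); next start ≥ 10 → (12,13); next start ≥ 13 → (13,15); next start ≥ 15 → (15,17).
Selected 6 meetings.

6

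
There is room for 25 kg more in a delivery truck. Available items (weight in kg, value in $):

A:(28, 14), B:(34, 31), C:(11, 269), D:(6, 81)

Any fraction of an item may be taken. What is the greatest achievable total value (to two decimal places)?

357.29

Order: C (269/11=24.45) > D (81/6=13.50) > B (31/34=0.91) > A (14/28=0.50)
Fill: take C (11 @ 269) → take D (6 @ 81) → take 8/34 of B → 7.29; 25/25 used.
Total value = 357.29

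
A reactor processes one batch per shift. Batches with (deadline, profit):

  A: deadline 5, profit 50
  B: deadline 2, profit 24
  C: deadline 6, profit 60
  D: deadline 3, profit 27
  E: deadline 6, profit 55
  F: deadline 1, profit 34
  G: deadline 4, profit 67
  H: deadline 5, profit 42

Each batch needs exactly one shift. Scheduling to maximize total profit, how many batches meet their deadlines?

Profit order: G=67 C=60 E=55 A=50 H=42 F=34 D=27 B=24
Assign: G→slot 4, C→slot 6, E→slot 5, A→slot 3, H→slot 2, F→slot 1, D skipped, B skipped.
Slots: [1:F] [2:H] [3:A] [4:G] [5:E] [6:C]
6 of 8 scheduled.

6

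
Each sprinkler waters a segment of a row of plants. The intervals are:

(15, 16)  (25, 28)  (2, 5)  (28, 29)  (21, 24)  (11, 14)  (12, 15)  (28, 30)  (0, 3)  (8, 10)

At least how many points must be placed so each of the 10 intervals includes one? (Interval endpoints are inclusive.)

Sort by right endpoint; whenever an interval is uncovered, place a point at its right end.
By right end: [0,3]  [2,5]  [8,10]  [11,14]  [12,15]  [15,16]  [21,24]  [25,28]  [28,29]  [28,30]
[0,3] uncovered → point at 3; [8,10] uncovered → point at 10; [11,14] uncovered → point at 14; [15,16] uncovered → point at 16; [21,24] uncovered → point at 24; [25,28] uncovered → point at 28.
Points: 3, 10, 14, 16, 24, 28 (6 total).

6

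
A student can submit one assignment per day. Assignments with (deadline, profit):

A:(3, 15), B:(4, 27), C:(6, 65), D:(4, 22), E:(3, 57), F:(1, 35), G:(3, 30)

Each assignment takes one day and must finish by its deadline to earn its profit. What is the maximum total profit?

Profit order: C=65 E=57 F=35 G=30 B=27 D=22 A=15
Assign: C→slot 6, E→slot 3, F→slot 1, G→slot 2, B→slot 4, D skipped, A skipped.
Slots: [1:F] [2:G] [3:E] [4:B] [6:C]
Profit = 35 + 30 + 57 + 27 + 65 = 214

214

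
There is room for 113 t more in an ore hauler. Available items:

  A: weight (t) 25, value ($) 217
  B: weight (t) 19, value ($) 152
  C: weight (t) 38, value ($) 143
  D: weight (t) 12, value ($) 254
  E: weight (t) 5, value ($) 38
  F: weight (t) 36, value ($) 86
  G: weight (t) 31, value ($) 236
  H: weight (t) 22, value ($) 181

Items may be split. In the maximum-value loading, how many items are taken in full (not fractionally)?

Ratios (sorted): D 21.17, A 8.68, H 8.23, B 8.00, G 7.61, E 7.60, C 3.76, F 2.39
take D (12 @ 254); take A (25 @ 217); take H (22 @ 181); take B (19 @ 152); take G (31 @ 236); take 4/5 of E → 30.40. Capacity used 113/113.
5 item(s) taken whole; one partial (take 4/5 of E).

5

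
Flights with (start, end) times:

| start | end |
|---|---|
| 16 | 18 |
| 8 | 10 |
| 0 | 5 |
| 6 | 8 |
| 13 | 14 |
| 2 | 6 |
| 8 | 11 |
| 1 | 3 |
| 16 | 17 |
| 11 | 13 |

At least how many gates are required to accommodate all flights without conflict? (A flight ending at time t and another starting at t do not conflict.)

3

Count concurrent intervals with a sweep; the peak is the room count.
Events (time:±→running): 0:+→1 1:+→2 2:+→3 … peak 3.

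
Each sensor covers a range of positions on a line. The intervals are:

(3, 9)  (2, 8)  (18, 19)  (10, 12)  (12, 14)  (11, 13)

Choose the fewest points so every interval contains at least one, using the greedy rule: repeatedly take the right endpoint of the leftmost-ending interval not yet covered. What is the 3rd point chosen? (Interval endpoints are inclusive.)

19

Sorted: [2,8] [3,9] [10,12] [11,13] [12,14] [18,19]
{[2,8],[3,9]} hit by 8; {[10,12],[11,13],[12,14]} hit by 12; {[18,19]} hit by 19.
Points: 8, 12, 19 (3 total).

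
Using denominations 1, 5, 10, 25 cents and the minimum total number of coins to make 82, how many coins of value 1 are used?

2

Greedy: take as many of the largest coin as possible, then repeat with the remainder.
82 = 3×25 + 1×5 + 2×1
Count of 1: 2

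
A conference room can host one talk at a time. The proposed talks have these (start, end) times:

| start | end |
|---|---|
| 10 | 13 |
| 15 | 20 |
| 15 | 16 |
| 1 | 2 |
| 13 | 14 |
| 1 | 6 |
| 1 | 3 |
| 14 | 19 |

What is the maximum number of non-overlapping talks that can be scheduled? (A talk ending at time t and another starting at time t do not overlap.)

4

Order by finish time; keep every interval that doesn't clash with the previous kept one.
By end time: (1,2), (1,3), (1,6), (10,13), (13,14), (15,16), (14,19), (15,20).
Pick (1,2); next start ≥ 2 → (10,13); next start ≥ 13 → (13,14); next start ≥ 14 → (15,16).
Selected 4 talks.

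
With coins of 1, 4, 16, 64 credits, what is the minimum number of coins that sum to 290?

8

Greedy: take as many of the largest coin as possible, then repeat with the remainder.
290 − 4×64→34 − 2×16→2 − 2×1→0
Total coins = 4 + 2 + 2 = 8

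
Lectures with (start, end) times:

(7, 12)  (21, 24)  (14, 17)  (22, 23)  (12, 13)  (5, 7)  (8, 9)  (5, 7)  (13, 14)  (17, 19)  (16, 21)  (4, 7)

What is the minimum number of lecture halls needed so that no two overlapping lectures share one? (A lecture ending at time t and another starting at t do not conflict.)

The answer is the maximum number of intervals overlapping at any instant.
starts: [4, 5, 5, 7, 8, 12, 13, 14, 16, 17, 21, 22]
ends:   [7, 7, 7, 9, 12, 13, 14, 17, 19, 21, 23, 24]
s4→1 s5→2 s5→3  — peak 3.

3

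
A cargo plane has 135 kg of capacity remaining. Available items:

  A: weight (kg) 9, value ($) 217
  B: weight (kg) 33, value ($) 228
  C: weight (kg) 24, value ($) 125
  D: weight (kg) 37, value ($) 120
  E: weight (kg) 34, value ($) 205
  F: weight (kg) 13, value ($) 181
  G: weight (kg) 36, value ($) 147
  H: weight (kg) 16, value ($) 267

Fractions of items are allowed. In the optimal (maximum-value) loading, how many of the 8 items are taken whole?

Ratios (sorted): A 24.11, H 16.69, F 13.92, B 6.91, E 6.03, C 5.21, G 4.08, D 3.24
take A (9 @ 217); take H (16 @ 267); take F (13 @ 181); take B (33 @ 228); take E (34 @ 205); take C (24 @ 125); take 6/36 of G → 24.50. Capacity used 135/135.
6 item(s) taken whole; one partial (take 6/36 of G).

6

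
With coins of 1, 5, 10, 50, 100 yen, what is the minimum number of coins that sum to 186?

7

186 = 1×100 + 1×50 + 3×10 + 1×5 + 1×1
Total coins = 1 + 1 + 3 + 1 + 1 = 7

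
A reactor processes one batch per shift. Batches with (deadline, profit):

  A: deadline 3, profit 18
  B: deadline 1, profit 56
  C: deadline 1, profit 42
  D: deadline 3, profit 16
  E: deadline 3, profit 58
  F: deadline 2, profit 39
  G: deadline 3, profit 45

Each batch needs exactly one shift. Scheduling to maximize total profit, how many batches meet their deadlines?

Sort by profit descending; place each in the latest free slot ≤ its deadline.
By profit: E(d3,58), B(d1,56), G(d3,45), C(d1,42), F(d2,39), A(d3,18), D(d3,16)
E→slot 3; B→slot 1; G→slot 2; C skipped; F skipped; A skipped; D skipped.
3 of 7 scheduled.

3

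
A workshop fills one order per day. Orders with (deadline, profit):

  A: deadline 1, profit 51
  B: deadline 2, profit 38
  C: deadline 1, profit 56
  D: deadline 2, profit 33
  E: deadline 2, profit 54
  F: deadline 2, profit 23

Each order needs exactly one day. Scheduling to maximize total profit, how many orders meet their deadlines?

2

By profit: C(d1,56), E(d2,54), A(d1,51), B(d2,38), D(d2,33), F(d2,23)
C→slot 1; E→slot 2; A skipped; B skipped; D skipped; F skipped.
2 of 6 scheduled.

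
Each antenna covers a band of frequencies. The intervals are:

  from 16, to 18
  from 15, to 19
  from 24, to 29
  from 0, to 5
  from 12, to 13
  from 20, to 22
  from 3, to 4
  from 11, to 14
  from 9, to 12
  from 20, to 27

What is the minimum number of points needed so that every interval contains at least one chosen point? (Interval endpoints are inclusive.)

5

Sorted: [3,4] [0,5] [9,12] [12,13] [11,14] [16,18] [15,19] [20,22] [20,27] [24,29]
{[3,4],[0,5]} hit by 4; {[9,12],[12,13],[11,14]} hit by 12; {[16,18],[15,19]} hit by 18; {[20,22],[20,27]} hit by 22; {[24,29]} hit by 29.
Points: 4, 12, 18, 22, 29 (5 total).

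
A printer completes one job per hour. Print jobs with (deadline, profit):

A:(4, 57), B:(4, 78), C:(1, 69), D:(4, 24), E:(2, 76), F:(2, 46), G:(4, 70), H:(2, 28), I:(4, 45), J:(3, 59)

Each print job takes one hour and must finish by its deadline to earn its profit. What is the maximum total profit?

Profit order: B=78 E=76 G=70 C=69 J=59 A=57 F=46 I=45 H=28 D=24
Assign: B→slot 4, E→slot 2, G→slot 3, C→slot 1, J skipped, A skipped, F skipped, I skipped, H skipped, D skipped.
Slots: [1:C] [2:E] [3:G] [4:B]
Profit = 69 + 76 + 70 + 78 = 293

293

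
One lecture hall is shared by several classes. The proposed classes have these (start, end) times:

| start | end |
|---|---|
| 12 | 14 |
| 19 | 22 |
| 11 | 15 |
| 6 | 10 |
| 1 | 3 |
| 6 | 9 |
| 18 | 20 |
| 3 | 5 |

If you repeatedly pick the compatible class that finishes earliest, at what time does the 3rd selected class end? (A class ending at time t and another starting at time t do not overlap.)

By end time: (1,3), (3,5), (6,9), (6,10), (12,14), (11,15), (18,20), (19,22).
Pick (1,3); next start ≥ 3 → (3,5); next start ≥ 5 → (6,9); next start ≥ 9 → (12,14); next start ≥ 14 → (18,20).
Selected: (1,3) (3,5) (6,9) (12,14) (18,20)

9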